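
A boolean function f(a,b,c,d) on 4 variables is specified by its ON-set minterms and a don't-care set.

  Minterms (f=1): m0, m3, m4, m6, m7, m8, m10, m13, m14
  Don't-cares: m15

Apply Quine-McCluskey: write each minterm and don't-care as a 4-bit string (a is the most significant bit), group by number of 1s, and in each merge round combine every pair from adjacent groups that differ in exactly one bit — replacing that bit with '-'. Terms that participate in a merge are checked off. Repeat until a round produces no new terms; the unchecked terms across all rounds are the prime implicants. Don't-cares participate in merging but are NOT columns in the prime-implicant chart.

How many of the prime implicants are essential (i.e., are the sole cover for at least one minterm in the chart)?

2

size-2^0 implicants → 0000(✓)  0011(✓)  0100(✓)  0110(✓)  0111(✓)  1000(✓)  1010(✓)  1101(✓)  1110(✓)  1111(✓)
size-2^1 implicants → -000  -110(✓)  -111(✓)  0-00  0-11  01-0  011-(✓)  1-10  10-0  11-1  111-(✓)
size-2^2 implicants → -11-
Unchecked terms (primes): -000, -11-, 0-00, 0-11, 01-0, 1-10, 10-0, 11-1
Minterm coverage:
  m0 ⊆ -000,0-00
  m3 ⊆ 0-11 [E]
  m4 ⊆ 0-00,01-0
  m6 ⊆ -11-,01-0
  m7 ⊆ -11-,0-11
  m8 ⊆ -000,10-0
  m10 ⊆ 1-10,10-0
  m13 ⊆ 11-1 [E]
  m14 ⊆ -11-,1-10
E = {0-11, 11-1}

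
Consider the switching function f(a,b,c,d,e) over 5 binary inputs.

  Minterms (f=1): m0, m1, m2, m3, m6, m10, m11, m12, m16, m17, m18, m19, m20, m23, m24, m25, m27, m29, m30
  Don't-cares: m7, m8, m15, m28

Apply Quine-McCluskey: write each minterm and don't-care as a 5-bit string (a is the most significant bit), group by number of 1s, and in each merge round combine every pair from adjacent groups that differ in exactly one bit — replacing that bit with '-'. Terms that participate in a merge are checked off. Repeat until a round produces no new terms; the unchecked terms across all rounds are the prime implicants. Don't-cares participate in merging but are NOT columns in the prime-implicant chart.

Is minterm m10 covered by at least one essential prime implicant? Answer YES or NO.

NO

[col 0] 00000*, 00001*, 00010*, 00011*, 00110*, 00111*, 01000*, 01010*, 01011*, 01100*, 01111*, 10000*, 10001*, 10010*, 10011*, 10100*, 10111*, 11000*, 11001*, 11011*, 11100*, 11101*, 11110*
[col 1] -0000*, -0001*, -0010*, -0011*, -0111*, -1000*, -1011*, -1100*, 0-000*, 0-010*, 0-011*, 0-111*, 00-10*, 00-11*, 000-0*, 000-1*, 0000-*, 0001-*, 0011-*, 01-00*, 01-11*, 010-0*, 0101-*, 1-000*, 1-001*, 1-011*, 1-100*, 10-00*, 10-11*, 100-0*, 100-1*, 1000-*, 1001-*, 11-00*, 11-01*, 110-1*, 1100-*, 111-0, 1110-*
[col 2] --000, --011, -0-11, -00-0*, -00-1*, -000-*, -001-*, -1-00, 0--11, 0-0-0, 0-01-, 00-1-, 000--*, 1--00, 1-0-1, 1-00-, 100--*, 11-0-
[col 3] -00--
Prime implicants: --000, --011, -0-11, -00--, -1-00, 0--11, 0-0-0, 0-01-, 00-1-, 1--00, 1-0-1, 1-00-, 11-0-, 111-0
PI chart (minterm → PIs covering it):
  0 | --000,-00--,0-0-0
  1 | -00--  (sole → essential)
  2 | -00--,0-0-0,0-01-,00-1-
  3 | --011,-0-11,-00--,0--11,0-01-,00-1-
  6 | 00-1-  (sole → essential)
  10 | 0-0-0,0-01-
  11 | --011,0--11,0-01-
  12 | -1-00  (sole → essential)
  16 | --000,-00--,1--00,1-00-
  17 | -00--,1-0-1,1-00-
  18 | -00--  (sole → essential)
  19 | --011,-0-11,-00--,1-0-1
  20 | 1--00  (sole → essential)
  23 | -0-11  (sole → essential)
  24 | --000,-1-00,1--00,1-00-,11-0-
  25 | 1-0-1,1-00-,11-0-
  27 | --011,1-0-1
  29 | 11-0-  (sole → essential)
  30 | 111-0  (sole → essential)
Essential prime implicants: -0-11, -00--, -1-00, 00-1-, 1--00, 11-0-, 111-0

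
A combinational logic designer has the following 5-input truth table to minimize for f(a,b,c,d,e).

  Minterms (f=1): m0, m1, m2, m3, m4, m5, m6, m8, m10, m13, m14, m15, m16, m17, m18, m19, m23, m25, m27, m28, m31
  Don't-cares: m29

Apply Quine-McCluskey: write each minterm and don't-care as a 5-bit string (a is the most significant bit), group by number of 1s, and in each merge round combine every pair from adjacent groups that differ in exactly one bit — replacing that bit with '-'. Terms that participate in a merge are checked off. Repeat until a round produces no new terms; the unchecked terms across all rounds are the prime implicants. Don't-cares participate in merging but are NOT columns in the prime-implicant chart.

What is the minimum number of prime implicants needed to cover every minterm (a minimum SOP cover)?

Round 0: 00000✓ 00001✓ 00010✓ 00011✓ 00100✓ 00101✓ 00110✓ 01000✓ 01010✓ 01101✓ 01110✓ 01111✓ 10000✓ 10001✓ 10010✓ 10011✓ 10111✓ 11001✓ 11011✓ 11100✓ 11101✓ 11111✓
Round 1: -0000✓ -0001✓ -0010✓ -0011✓ -1101✓ -1111✓ 0-000✓ 0-010✓ 0-101 0-110✓ 00-00✓ 00-01✓ 00-10✓ 000-0✓ 000-1✓ 0000-✓ 0001-✓ 001-0✓ 0010-✓ 01-10✓ 010-0✓ 011-1✓ 0111- 1-001✓ 1-011✓ 1-111✓ 10-11✓ 100-0✓ 100-1✓ 1000-✓ 1001-✓ 11-01✓ 11-11✓ 110-1✓ 111-1✓ 1110-
Round 2: -00-0✓ -00-1✓ -000-✓ -001-✓ -11-1 0--10 0-0-0 00--0 00-0- 000--✓ 1--11 1-0-1 100--✓ 11--1
Round 3: -00--
PIs = {-00--, -11-1, 0--10, 0-0-0, 0-101, 00--0, 00-0-, 0111-, 1--11, 1-0-1, 11--1, 1110-}
Coverage chart:
  m0: -00--,0-0-0,00--0,00-0-
  m1: -00--,00-0-
  m2: -00--,0--10,0-0-0,00--0
  m3: -00-- ←essential
  m4: 00--0,00-0-
  m5: 0-101,00-0-
  m6: 0--10,00--0
  m8: 0-0-0 ←essential
  m10: 0--10,0-0-0
  m13: -11-1,0-101
  m14: 0--10,0111-
  m15: -11-1,0111-
  m16: -00-- ←essential
  m17: -00--,1-0-1
  m18: -00-- ←essential
  m19: -00--,1--11,1-0-1
  m23: 1--11 ←essential
  m25: 1-0-1,11--1
  m27: 1--11,1-0-1,11--1
  m28: 1110- ←essential
  m31: -11-1,1--11,11--1
Essential: -00--, 0-0-0, 1--11, 1110-
Petrick residual → -11-1, 0--10, 00-0-, 1-0-1
Min cover (8 terms): b'c' + bce + a'de' + a'c'e' + a'b'd' + ade + ac'e + abcd'

8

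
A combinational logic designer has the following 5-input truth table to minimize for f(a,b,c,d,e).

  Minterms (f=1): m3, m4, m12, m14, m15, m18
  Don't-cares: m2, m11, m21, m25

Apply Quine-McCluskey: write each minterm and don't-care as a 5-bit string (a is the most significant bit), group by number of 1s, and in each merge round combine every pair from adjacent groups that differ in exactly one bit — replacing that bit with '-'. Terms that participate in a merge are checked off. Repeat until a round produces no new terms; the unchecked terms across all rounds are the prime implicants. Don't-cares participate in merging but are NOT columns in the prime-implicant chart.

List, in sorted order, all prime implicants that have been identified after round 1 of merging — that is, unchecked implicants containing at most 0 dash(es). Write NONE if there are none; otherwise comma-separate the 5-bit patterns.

10101, 11001

[col 0] 00010*, 00011*, 00100*, 01011*, 01100*, 01110*, 01111*, 10010*, 10101, 11001
[col 1] -0010, 0-011, 0-100, 0001-, 01-11, 011-0, 0111-
Prime implicants: -0010, 0-011, 0-100, 0001-, 01-11, 011-0, 0111-, 10101, 11001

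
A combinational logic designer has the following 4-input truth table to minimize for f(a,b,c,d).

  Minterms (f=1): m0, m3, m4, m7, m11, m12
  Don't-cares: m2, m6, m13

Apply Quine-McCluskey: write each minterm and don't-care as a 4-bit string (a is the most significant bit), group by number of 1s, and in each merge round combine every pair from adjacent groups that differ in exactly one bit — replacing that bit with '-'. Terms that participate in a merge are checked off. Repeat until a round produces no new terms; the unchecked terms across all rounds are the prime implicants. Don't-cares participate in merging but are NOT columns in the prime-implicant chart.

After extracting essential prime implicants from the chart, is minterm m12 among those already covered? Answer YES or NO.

size-2^0 implicants → 0000(✓)  0010(✓)  0011(✓)  0100(✓)  0110(✓)  0111(✓)  1011(✓)  1100(✓)  1101(✓)
size-2^1 implicants → -011  -100  0-00(✓)  0-10(✓)  0-11(✓)  00-0(✓)  001-(✓)  01-0(✓)  011-(✓)  110-
size-2^2 implicants → 0--0  0-1-
Unchecked terms (primes): -011, -100, 0--0, 0-1-, 110-
Minterm coverage:
  m0 ⊆ 0--0 [E]
  m3 ⊆ -011,0-1-
  m4 ⊆ -100,0--0
  m7 ⊆ 0-1- [E]
  m11 ⊆ -011 [E]
  m12 ⊆ -100,110-
E = {-011, 0--0, 0-1-}

NO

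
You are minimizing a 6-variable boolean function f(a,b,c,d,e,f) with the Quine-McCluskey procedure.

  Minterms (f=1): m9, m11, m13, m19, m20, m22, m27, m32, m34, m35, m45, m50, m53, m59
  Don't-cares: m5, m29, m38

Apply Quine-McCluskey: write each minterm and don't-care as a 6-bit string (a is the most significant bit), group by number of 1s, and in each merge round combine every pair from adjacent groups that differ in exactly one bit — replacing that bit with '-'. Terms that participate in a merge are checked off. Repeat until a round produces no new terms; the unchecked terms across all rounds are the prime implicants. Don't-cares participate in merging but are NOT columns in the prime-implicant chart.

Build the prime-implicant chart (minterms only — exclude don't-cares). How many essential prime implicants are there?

size-2^0 implicants → 000101(✓)  001001(✓)  001011(✓)  001101(✓)  010011(✓)  010100(✓)  010110(✓)  011011(✓)  011101(✓)  100000(✓)  100010(✓)  100011(✓)  100110(✓)  101101(✓)  110010(✓)  110101  111011(✓)
size-2^1 implicants → -01101  -11011  0-1011  0-1101  00-101  001-01  0010-1  01-011  0101-0  1-0010  100-10  1000-0  10001-
Unchecked terms (primes): -01101, -11011, 0-1011, 0-1101, 00-101, 001-01, 0010-1, 01-011, 0101-0, 1-0010, 100-10, 1000-0, 10001-, 110101
Minterm coverage:
  m9 ⊆ 001-01,0010-1
  m11 ⊆ 0-1011,0010-1
  m13 ⊆ -01101,0-1101,00-101,001-01
  m19 ⊆ 01-011 [E]
  m20 ⊆ 0101-0 [E]
  m22 ⊆ 0101-0 [E]
  m27 ⊆ -11011,0-1011,01-011
  m32 ⊆ 1000-0 [E]
  m34 ⊆ 1-0010,100-10,1000-0,10001-
  m35 ⊆ 10001- [E]
  m45 ⊆ -01101 [E]
  m50 ⊆ 1-0010 [E]
  m53 ⊆ 110101 [E]
  m59 ⊆ -11011 [E]
E = {-01101, -11011, 01-011, 0101-0, 1-0010, 1000-0, 10001-, 110101}

8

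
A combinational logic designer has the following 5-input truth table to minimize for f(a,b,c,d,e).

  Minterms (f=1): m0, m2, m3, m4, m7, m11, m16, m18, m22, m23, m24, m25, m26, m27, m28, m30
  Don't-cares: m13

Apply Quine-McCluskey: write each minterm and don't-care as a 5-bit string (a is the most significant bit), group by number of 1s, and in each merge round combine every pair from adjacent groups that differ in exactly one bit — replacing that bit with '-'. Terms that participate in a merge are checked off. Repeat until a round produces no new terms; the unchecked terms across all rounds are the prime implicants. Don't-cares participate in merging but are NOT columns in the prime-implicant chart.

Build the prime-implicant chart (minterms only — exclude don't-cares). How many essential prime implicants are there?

3

Round 0: 00000✓ 00010✓ 00011✓ 00100✓ 00111✓ 01011✓ 01101 10000✓ 10010✓ 10110✓ 10111✓ 11000✓ 11001✓ 11010✓ 11011✓ 11100✓ 11110✓
Round 1: -0000✓ -0010✓ -0111 -1011 0-011 00-00 00-11 000-0✓ 0001- 1-000✓ 1-010✓ 1-110✓ 10-10✓ 100-0✓ 1011- 11-00✓ 11-10✓ 110-0✓ 110-1✓ 1100-✓ 1101-✓ 111-0✓
Round 2: -00-0 1--10 1-0-0 11--0 110--
PIs = {-00-0, -0111, -1011, 0-011, 00-00, 00-11, 0001-, 01101, 1--10, 1-0-0, 1011-, 11--0, 110--}
Coverage chart:
  m0: -00-0,00-00
  m2: -00-0,0001-
  m3: 0-011,00-11,0001-
  m4: 00-00 ←essential
  m7: -0111,00-11
  m11: -1011,0-011
  m16: -00-0,1-0-0
  m18: -00-0,1--10,1-0-0
  m22: 1--10,1011-
  m23: -0111,1011-
  m24: 1-0-0,11--0,110--
  m25: 110-- ←essential
  m26: 1--10,1-0-0,11--0,110--
  m27: -1011,110--
  m28: 11--0 ←essential
  m30: 1--10,11--0
Essential: 00-00, 11--0, 110--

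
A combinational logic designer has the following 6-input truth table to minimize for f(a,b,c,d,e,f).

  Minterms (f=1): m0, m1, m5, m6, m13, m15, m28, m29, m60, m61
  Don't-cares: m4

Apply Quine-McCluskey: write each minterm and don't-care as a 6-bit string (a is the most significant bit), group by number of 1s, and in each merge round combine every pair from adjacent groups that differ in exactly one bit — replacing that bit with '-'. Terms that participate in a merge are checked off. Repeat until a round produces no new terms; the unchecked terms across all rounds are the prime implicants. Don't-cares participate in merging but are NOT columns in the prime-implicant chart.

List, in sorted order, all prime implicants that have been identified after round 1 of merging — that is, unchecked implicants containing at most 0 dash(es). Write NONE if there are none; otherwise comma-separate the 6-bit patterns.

NONE

Round 0: 000000✓ 000001✓ 000100✓ 000101✓ 000110✓ 001101✓ 001111✓ 011100✓ 011101✓ 111100✓ 111101✓
Round 1: -11100✓ -11101✓ 0-1101 00-101 000-00✓ 000-01✓ 00000-✓ 0001-0 00010-✓ 0011-1 01110-✓ 11110-✓
Round 2: -1110- 000-0-
PIs = {-1110-, 0-1101, 00-101, 000-0-, 0001-0, 0011-1}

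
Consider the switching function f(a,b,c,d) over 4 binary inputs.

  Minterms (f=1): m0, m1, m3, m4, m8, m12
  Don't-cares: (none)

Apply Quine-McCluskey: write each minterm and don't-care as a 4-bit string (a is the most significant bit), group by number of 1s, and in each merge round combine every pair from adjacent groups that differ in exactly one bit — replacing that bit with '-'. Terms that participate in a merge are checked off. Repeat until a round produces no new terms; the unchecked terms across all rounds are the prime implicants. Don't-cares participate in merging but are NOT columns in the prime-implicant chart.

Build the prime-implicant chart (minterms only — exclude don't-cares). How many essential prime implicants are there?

size-2^0 implicants → 0000(✓)  0001(✓)  0011(✓)  0100(✓)  1000(✓)  1100(✓)
size-2^1 implicants → -000(✓)  -100(✓)  0-00(✓)  00-1  000-  1-00(✓)
size-2^2 implicants → --00
Unchecked terms (primes): --00, 00-1, 000-
Minterm coverage:
  m0 ⊆ --00,000-
  m1 ⊆ 00-1,000-
  m3 ⊆ 00-1 [E]
  m4 ⊆ --00 [E]
  m8 ⊆ --00 [E]
  m12 ⊆ --00 [E]
E = {--00, 00-1}

2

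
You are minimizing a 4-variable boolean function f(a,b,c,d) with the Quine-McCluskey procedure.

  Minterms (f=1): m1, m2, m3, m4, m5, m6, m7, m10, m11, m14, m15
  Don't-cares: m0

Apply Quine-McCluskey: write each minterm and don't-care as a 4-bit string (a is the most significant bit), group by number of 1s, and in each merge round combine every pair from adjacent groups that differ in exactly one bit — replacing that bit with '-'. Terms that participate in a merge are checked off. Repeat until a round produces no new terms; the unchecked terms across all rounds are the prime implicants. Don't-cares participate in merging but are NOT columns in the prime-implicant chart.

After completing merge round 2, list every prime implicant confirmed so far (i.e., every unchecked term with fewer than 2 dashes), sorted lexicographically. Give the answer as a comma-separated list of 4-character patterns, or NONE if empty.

NONE

size-2^0 implicants → 0000(✓)  0001(✓)  0010(✓)  0011(✓)  0100(✓)  0101(✓)  0110(✓)  0111(✓)  1010(✓)  1011(✓)  1110(✓)  1111(✓)
size-2^1 implicants → -010(✓)  -011(✓)  -110(✓)  -111(✓)  0-00(✓)  0-01(✓)  0-10(✓)  0-11(✓)  00-0(✓)  00-1(✓)  000-(✓)  001-(✓)  01-0(✓)  01-1(✓)  010-(✓)  011-(✓)  1-10(✓)  1-11(✓)  101-(✓)  111-(✓)
size-2^2 implicants → --10(✓)  --11(✓)  -01-(✓)  -11-(✓)  0--0(✓)  0--1(✓)  0-0-(✓)  0-1-(✓)  00--(✓)  01--(✓)  1-1-(✓)
size-2^3 implicants → --1-  0---
Unchecked terms (primes): --1-, 0---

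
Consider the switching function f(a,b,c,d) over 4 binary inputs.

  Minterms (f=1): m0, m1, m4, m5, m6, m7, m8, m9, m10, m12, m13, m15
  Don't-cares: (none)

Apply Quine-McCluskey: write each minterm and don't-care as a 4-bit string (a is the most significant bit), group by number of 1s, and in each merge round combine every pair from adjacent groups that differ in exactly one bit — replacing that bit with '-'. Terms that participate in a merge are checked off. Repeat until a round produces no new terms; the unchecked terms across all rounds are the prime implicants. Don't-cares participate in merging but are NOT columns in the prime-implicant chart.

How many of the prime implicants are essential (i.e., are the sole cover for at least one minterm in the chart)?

Round 0: 0000✓ 0001✓ 0100✓ 0101✓ 0110✓ 0111✓ 1000✓ 1001✓ 1010✓ 1100✓ 1101✓ 1111✓
Round 1: -000✓ -001✓ -100✓ -101✓ -111✓ 0-00✓ 0-01✓ 000-✓ 01-0✓ 01-1✓ 010-✓ 011-✓ 1-00✓ 1-01✓ 10-0 100-✓ 11-1✓ 110-✓
Round 2: --00✓ --01✓ -00-✓ -1-1 -10-✓ 0-0-✓ 01-- 1-0-✓
Round 3: --0-
PIs = {--0-, -1-1, 01--, 10-0}
Coverage chart:
  m0: --0- ←essential
  m1: --0- ←essential
  m4: --0-,01--
  m5: --0-,-1-1,01--
  m6: 01-- ←essential
  m7: -1-1,01--
  m8: --0-,10-0
  m9: --0- ←essential
  m10: 10-0 ←essential
  m12: --0- ←essential
  m13: --0-,-1-1
  m15: -1-1 ←essential
Essential: --0-, -1-1, 01--, 10-0

4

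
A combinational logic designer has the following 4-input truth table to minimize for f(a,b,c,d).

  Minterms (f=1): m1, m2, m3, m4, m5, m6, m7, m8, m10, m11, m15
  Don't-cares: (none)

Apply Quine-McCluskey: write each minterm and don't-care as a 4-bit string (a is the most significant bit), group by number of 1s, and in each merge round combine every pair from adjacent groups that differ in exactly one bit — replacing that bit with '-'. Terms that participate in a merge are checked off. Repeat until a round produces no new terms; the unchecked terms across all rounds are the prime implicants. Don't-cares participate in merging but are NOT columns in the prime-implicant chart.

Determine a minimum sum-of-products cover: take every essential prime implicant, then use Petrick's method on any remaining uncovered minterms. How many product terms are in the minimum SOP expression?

size-2^0 implicants → 0001(✓)  0010(✓)  0011(✓)  0100(✓)  0101(✓)  0110(✓)  0111(✓)  1000(✓)  1010(✓)  1011(✓)  1111(✓)
size-2^1 implicants → -010(✓)  -011(✓)  -111(✓)  0-01(✓)  0-10(✓)  0-11(✓)  00-1(✓)  001-(✓)  01-0(✓)  01-1(✓)  010-(✓)  011-(✓)  1-11(✓)  10-0  101-(✓)
size-2^2 implicants → --11  -01-  0--1  0-1-  01--
Unchecked terms (primes): --11, -01-, 0--1, 0-1-, 01--, 10-0
Minterm coverage:
  m1 ⊆ 0--1 [E]
  m2 ⊆ -01-,0-1-
  m3 ⊆ --11,-01-,0--1,0-1-
  m4 ⊆ 01-- [E]
  m5 ⊆ 0--1,01--
  m6 ⊆ 0-1-,01--
  m7 ⊆ --11,0--1,0-1-,01--
  m8 ⊆ 10-0 [E]
  m10 ⊆ -01-,10-0
  m11 ⊆ --11,-01-
  m15 ⊆ --11 [E]
E = {--11, 0--1, 01--, 10-0}
Petrick residual → -01-
Cover = cd + b'c + a'd + a'b + ab'd'  |cover|=5

5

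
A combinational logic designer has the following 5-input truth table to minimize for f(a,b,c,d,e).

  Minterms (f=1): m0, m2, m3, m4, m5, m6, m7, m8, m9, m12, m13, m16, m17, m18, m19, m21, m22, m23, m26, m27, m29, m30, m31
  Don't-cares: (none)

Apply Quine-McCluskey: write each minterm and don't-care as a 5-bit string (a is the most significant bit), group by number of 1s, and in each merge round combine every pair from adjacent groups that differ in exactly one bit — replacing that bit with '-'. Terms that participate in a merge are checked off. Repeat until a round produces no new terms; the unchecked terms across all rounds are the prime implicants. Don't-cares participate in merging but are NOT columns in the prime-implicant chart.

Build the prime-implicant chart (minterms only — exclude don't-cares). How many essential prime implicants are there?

[col 0] 00000*, 00010*, 00011*, 00100*, 00101*, 00110*, 00111*, 01000*, 01001*, 01100*, 01101*, 10000*, 10001*, 10010*, 10011*, 10101*, 10110*, 10111*, 11010*, 11011*, 11101*, 11110*, 11111*
[col 1] -0000*, -0010*, -0011*, -0101*, -0110*, -0111*, -1101*, 0-000*, 0-100*, 0-101*, 00-00*, 00-10*, 00-11*, 000-0*, 0001-*, 001-0*, 001-1*, 0010-*, 0011-*, 01-00*, 01-01*, 0100-*, 0110-*, 1-010*, 1-011*, 1-101*, 1-110*, 1-111*, 10-01*, 10-10*, 10-11*, 100-0*, 100-1*, 1000-*, 1001-*, 101-1*, 1011-*, 11-10*, 11-11*, 1101-*, 111-1*, 1111-*
[col 2] --101, -0-10*, -0-11*, -00-0, -001-*, -01-1, -011-*, 0--00, 0-10-, 00--0, 00-1-*, 001--, 01-0-, 1--10*, 1--11*, 1-01-*, 1-1-1, 1-11-*, 10--1, 10-1-*, 100--, 11-1-*
[col 3] -0-1-, 1--1-
Prime implicants: --101, -0-1-, -00-0, -01-1, 0--00, 0-10-, 00--0, 001--, 01-0-, 1--1-, 1-1-1, 10--1, 100--
PI chart (minterm → PIs covering it):
  0 | -00-0,0--00,00--0
  2 | -0-1-,-00-0,00--0
  3 | -0-1-  (sole → essential)
  4 | 0--00,0-10-,00--0,001--
  5 | --101,-01-1,0-10-,001--
  6 | -0-1-,00--0,001--
  7 | -0-1-,-01-1,001--
  8 | 0--00,01-0-
  9 | 01-0-  (sole → essential)
  12 | 0--00,0-10-,01-0-
  13 | --101,0-10-,01-0-
  16 | -00-0,100--
  17 | 10--1,100--
  18 | -0-1-,-00-0,1--1-,100--
  19 | -0-1-,1--1-,10--1,100--
  21 | --101,-01-1,1-1-1,10--1
  22 | -0-1-,1--1-
  23 | -0-1-,-01-1,1--1-,1-1-1,10--1
  26 | 1--1-  (sole → essential)
  27 | 1--1-  (sole → essential)
  29 | --101,1-1-1
  30 | 1--1-  (sole → essential)
  31 | 1--1-,1-1-1
Essential prime implicants: -0-1-, 01-0-, 1--1-

3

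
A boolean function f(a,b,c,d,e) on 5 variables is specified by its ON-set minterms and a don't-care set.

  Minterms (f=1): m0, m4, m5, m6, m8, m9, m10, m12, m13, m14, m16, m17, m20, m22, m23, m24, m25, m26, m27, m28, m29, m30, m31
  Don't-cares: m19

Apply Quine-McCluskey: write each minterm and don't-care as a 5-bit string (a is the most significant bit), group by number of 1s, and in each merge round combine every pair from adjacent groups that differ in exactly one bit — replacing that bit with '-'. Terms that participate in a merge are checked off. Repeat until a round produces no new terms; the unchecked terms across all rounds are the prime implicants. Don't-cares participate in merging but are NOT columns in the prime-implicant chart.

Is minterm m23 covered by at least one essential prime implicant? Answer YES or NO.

NO

size-2^0 implicants → 00000(✓)  00100(✓)  00101(✓)  00110(✓)  01000(✓)  01001(✓)  01010(✓)  01100(✓)  01101(✓)  01110(✓)  10000(✓)  10001(✓)  10011(✓)  10100(✓)  10110(✓)  10111(✓)  11000(✓)  11001(✓)  11010(✓)  11011(✓)  11100(✓)  11101(✓)  11110(✓)  11111(✓)
size-2^1 implicants → -0000(✓)  -0100(✓)  -0110(✓)  -1000(✓)  -1001(✓)  -1010(✓)  -1100(✓)  -1101(✓)  -1110(✓)  0-000(✓)  0-100(✓)  0-101(✓)  0-110(✓)  00-00(✓)  001-0(✓)  0010-(✓)  01-00(✓)  01-01(✓)  01-10(✓)  010-0(✓)  0100-(✓)  011-0(✓)  0110-(✓)  1-000(✓)  1-001(✓)  1-011(✓)  1-100(✓)  1-110(✓)  1-111(✓)  10-00(✓)  10-11(✓)  100-1(✓)  1000-(✓)  101-0(✓)  1011-(✓)  11-00(✓)  11-01(✓)  11-10(✓)  11-11(✓)  110-0(✓)  110-1(✓)  1100-(✓)  1101-(✓)  111-0(✓)  111-1(✓)  1110-(✓)  1111-(✓)
size-2^2 implicants → --000(✓)  --100(✓)  --110(✓)  -0-00(✓)  -01-0(✓)  -1-00(✓)  -1-01(✓)  -1-10(✓)  -10-0(✓)  -100-(✓)  -11-0(✓)  -110-(✓)  0--00(✓)  0-1-0(✓)  0-10-  01--0(✓)  01-0-(✓)  1--00(✓)  1--11  1-0-1  1-00-  1-1-0(✓)  1-11-  11--0(✓)  11--1(✓)  11-0-(✓)  11-1-(✓)  110--(✓)  111--(✓)
size-2^3 implicants → ---00  --1-0  -1--0  -1-0-  11---
Unchecked terms (primes): ---00, --1-0, -1--0, -1-0-, 0-10-, 1--11, 1-0-1, 1-00-, 1-11-, 11---
Minterm coverage:
  m0 ⊆ ---00 [E]
  m4 ⊆ ---00,--1-0,0-10-
  m5 ⊆ 0-10- [E]
  m6 ⊆ --1-0 [E]
  m8 ⊆ ---00,-1--0,-1-0-
  m9 ⊆ -1-0- [E]
  m10 ⊆ -1--0 [E]
  m12 ⊆ ---00,--1-0,-1--0,-1-0-,0-10-
  m13 ⊆ -1-0-,0-10-
  m14 ⊆ --1-0,-1--0
  m16 ⊆ ---00,1-00-
  m17 ⊆ 1-0-1,1-00-
  m20 ⊆ ---00,--1-0
  m22 ⊆ --1-0,1-11-
  m23 ⊆ 1--11,1-11-
  m24 ⊆ ---00,-1--0,-1-0-,1-00-,11---
  m25 ⊆ -1-0-,1-0-1,1-00-,11---
  m26 ⊆ -1--0,11---
  m27 ⊆ 1--11,1-0-1,11---
  m28 ⊆ ---00,--1-0,-1--0,-1-0-,11---
  m29 ⊆ -1-0-,11---
  m30 ⊆ --1-0,-1--0,1-11-,11---
  m31 ⊆ 1--11,1-11-,11---
E = {---00, --1-0, -1--0, -1-0-, 0-10-}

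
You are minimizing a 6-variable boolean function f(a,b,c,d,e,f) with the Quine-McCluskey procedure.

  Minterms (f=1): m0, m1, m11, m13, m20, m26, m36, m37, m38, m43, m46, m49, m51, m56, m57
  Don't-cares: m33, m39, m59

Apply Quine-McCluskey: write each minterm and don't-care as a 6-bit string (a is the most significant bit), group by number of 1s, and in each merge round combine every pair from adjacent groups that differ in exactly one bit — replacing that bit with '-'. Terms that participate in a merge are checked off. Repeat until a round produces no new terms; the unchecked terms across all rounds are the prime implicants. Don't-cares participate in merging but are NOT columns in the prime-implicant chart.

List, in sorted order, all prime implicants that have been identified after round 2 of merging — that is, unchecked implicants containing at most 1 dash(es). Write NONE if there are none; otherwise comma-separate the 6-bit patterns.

Round 0: 000000✓ 000001✓ 001011✓ 001101 010100 011010 100001✓ 100100✓ 100101✓ 100110✓ 100111✓ 101011✓ 101110✓ 110001✓ 110011✓ 111000✓ 111001✓ 111011✓
Round 1: -00001 -01011 00000- 1-0001 1-1011 10-110 100-01 1001-0✓ 1001-1✓ 10010-✓ 10011-✓ 11-001✓ 11-011✓ 1100-1✓ 1110-1✓ 11100-
Round 2: 1001-- 11-0-1
PIs = {-00001, -01011, 00000-, 001101, 010100, 011010, 1-0001, 1-1011, 10-110, 100-01, 1001--, 11-0-1, 11100-}

-00001, -01011, 00000-, 001101, 010100, 011010, 1-0001, 1-1011, 10-110, 100-01, 11100-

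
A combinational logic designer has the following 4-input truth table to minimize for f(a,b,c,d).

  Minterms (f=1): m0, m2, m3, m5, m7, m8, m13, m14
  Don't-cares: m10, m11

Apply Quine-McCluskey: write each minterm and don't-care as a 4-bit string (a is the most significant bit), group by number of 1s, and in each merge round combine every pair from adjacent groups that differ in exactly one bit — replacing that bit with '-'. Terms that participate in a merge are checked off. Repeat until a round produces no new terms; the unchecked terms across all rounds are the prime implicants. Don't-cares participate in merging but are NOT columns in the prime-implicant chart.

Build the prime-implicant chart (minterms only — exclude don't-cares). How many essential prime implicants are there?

3

[col 0] 0000*, 0010*, 0011*, 0101*, 0111*, 1000*, 1010*, 1011*, 1101*, 1110*
[col 1] -000*, -010*, -011*, -101, 0-11, 00-0*, 001-*, 01-1, 1-10, 10-0*, 101-*
[col 2] -0-0, -01-
Prime implicants: -0-0, -01-, -101, 0-11, 01-1, 1-10
PI chart (minterm → PIs covering it):
  0 | -0-0  (sole → essential)
  2 | -0-0,-01-
  3 | -01-,0-11
  5 | -101,01-1
  7 | 0-11,01-1
  8 | -0-0  (sole → essential)
  13 | -101  (sole → essential)
  14 | 1-10  (sole → essential)
Essential prime implicants: -0-0, -101, 1-10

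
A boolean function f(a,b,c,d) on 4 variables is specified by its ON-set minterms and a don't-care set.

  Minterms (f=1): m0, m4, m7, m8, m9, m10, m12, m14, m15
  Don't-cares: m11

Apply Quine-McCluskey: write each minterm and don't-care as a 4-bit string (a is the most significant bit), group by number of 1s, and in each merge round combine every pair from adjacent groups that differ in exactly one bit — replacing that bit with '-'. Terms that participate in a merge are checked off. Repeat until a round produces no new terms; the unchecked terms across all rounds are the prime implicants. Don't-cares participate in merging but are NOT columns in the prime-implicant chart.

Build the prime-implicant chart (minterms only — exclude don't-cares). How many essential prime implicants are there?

Round 0: 0000✓ 0100✓ 0111✓ 1000✓ 1001✓ 1010✓ 1011✓ 1100✓ 1110✓ 1111✓
Round 1: -000✓ -100✓ -111 0-00✓ 1-00✓ 1-10✓ 1-11✓ 10-0✓ 10-1✓ 100-✓ 101-✓ 11-0✓ 111-✓
Round 2: --00 1--0 1-1- 10--
PIs = {--00, -111, 1--0, 1-1-, 10--}
Coverage chart:
  m0: --00 ←essential
  m4: --00 ←essential
  m7: -111 ←essential
  m8: --00,1--0,10--
  m9: 10-- ←essential
  m10: 1--0,1-1-,10--
  m12: --00,1--0
  m14: 1--0,1-1-
  m15: -111,1-1-
Essential: --00, -111, 10--

3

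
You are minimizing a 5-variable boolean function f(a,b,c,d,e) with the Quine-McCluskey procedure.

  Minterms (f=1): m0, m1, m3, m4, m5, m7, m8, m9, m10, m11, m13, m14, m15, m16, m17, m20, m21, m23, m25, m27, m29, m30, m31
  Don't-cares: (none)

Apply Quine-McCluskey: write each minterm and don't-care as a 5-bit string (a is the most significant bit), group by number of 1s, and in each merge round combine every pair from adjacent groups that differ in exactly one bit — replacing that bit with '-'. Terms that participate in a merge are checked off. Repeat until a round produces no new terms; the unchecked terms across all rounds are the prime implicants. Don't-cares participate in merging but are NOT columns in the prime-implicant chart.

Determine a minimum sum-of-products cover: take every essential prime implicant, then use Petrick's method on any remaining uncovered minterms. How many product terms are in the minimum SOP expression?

[col 0] 00000*, 00001*, 00011*, 00100*, 00101*, 00111*, 01000*, 01001*, 01010*, 01011*, 01101*, 01110*, 01111*, 10000*, 10001*, 10100*, 10101*, 10111*, 11001*, 11011*, 11101*, 11110*, 11111*
[col 1] -0000*, -0001*, -0100*, -0101*, -0111*, -1001*, -1011*, -1101*, -1110*, -1111*, 0-000*, 0-001*, 0-011*, 0-101*, 0-111*, 00-00*, 00-01*, 00-11*, 000-1*, 0000-*, 001-1*, 0010-*, 01-01*, 01-10*, 01-11*, 010-0*, 010-1*, 0100-*, 0101-*, 011-1*, 0111-*, 1-001*, 1-101*, 1-111*, 10-00*, 10-01*, 1000-*, 101-1*, 1010-*, 11-01*, 11-11*, 110-1*, 111-1*, 1111-*
[col 2] --001*, --101*, --111*, -0-00*, -0-01*, -000-*, -01-1*, -010-*, -1-01*, -1-11*, -10-1*, -11-1*, -111-, 0--01*, 0--11*, 0-0-1*, 0-00-, 0-1-1*, 00--1*, 00-0-*, 01--1*, 01-1-, 010--, 1--01*, 1-1-1*, 10-0-*, 11--1*
[col 3] ---01, --1-1, -0-0-, -1--1, 0---1
Prime implicants: ---01, --1-1, -0-0-, -1--1, -111-, 0---1, 0-00-, 01-1-, 010--
PI chart (minterm → PIs covering it):
  0 | -0-0-,0-00-
  1 | ---01,-0-0-,0---1,0-00-
  3 | 0---1  (sole → essential)
  4 | -0-0-  (sole → essential)
  5 | ---01,--1-1,-0-0-,0---1
  7 | --1-1,0---1
  8 | 0-00-,010--
  9 | ---01,-1--1,0---1,0-00-,010--
  10 | 01-1-,010--
  11 | -1--1,0---1,01-1-,010--
  13 | ---01,--1-1,-1--1,0---1
  14 | -111-,01-1-
  15 | --1-1,-1--1,-111-,0---1,01-1-
  16 | -0-0-  (sole → essential)
  17 | ---01,-0-0-
  20 | -0-0-  (sole → essential)
  21 | ---01,--1-1,-0-0-
  23 | --1-1  (sole → essential)
  25 | ---01,-1--1
  27 | -1--1  (sole → essential)
  29 | ---01,--1-1,-1--1
  30 | -111-  (sole → essential)
  31 | --1-1,-1--1,-111-
Essential prime implicants: --1-1, -0-0-, -1--1, -111-, 0---1
Petrick residual → 010--
Minimum SOP uses 6 PIs: ce + b'd' + be + bcd + a'e + a'bc'

6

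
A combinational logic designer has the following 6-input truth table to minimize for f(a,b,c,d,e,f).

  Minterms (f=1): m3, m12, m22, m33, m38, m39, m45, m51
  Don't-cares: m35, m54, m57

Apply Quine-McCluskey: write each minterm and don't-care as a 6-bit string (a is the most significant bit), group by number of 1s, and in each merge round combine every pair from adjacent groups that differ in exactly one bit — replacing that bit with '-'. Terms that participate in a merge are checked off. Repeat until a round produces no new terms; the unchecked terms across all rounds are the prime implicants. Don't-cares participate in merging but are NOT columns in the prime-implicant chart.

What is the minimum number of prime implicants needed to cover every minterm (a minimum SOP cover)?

size-2^0 implicants → 000011(✓)  001100  010110(✓)  100001(✓)  100011(✓)  100110(✓)  100111(✓)  101101  110011(✓)  110110(✓)  111001
size-2^1 implicants → -00011  -10110  1-0011  1-0110  100-11  1000-1  10011-
Unchecked terms (primes): -00011, -10110, 001100, 1-0011, 1-0110, 100-11, 1000-1, 10011-, 101101, 111001
Minterm coverage:
  m3 ⊆ -00011 [E]
  m12 ⊆ 001100 [E]
  m22 ⊆ -10110 [E]
  m33 ⊆ 1000-1 [E]
  m38 ⊆ 1-0110,10011-
  m39 ⊆ 100-11,10011-
  m45 ⊆ 101101 [E]
  m51 ⊆ 1-0011 [E]
E = {-00011, -10110, 001100, 1-0011, 1000-1, 101101}
Petrick residual → 10011-
Cover = b'c'd'ef + bc'def' + a'b'cde'f' + ac'd'ef + ab'c'd'f + ab'c'de + ab'cde'f  |cover|=7

7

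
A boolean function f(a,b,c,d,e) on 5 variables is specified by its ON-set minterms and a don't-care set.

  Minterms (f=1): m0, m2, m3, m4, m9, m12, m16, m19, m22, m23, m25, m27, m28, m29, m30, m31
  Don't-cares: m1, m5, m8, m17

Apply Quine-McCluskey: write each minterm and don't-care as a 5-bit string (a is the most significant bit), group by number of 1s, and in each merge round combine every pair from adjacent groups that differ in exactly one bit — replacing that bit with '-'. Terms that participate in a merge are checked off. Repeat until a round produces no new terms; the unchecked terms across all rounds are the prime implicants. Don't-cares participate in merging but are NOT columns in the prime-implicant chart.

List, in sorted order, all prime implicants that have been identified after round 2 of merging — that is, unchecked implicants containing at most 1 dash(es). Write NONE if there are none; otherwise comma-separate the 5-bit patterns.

[col 0] 00000*, 00001*, 00010*, 00011*, 00100*, 00101*, 01000*, 01001*, 01100*, 10000*, 10001*, 10011*, 10110*, 10111*, 11001*, 11011*, 11100*, 11101*, 11110*, 11111*
[col 1] -0000*, -0001*, -0011*, -1001*, -1100, 0-000*, 0-001*, 0-100*, 00-00*, 00-01*, 000-0*, 000-1*, 0000-*, 0001-*, 0010-*, 01-00*, 0100-*, 1-001*, 1-011*, 1-110*, 1-111*, 10-11*, 100-1*, 1000-*, 1011-*, 11-01*, 11-11*, 110-1*, 111-0*, 111-1*, 1110-*, 1111-*
[col 2] --001, -00-1, -000-, 0--00, 0-00-, 00-0-, 000--, 1--11, 1-0-1, 1-11-, 11--1, 111--
Prime implicants: --001, -00-1, -000-, -1100, 0--00, 0-00-, 00-0-, 000--, 1--11, 1-0-1, 1-11-, 11--1, 111--

-1100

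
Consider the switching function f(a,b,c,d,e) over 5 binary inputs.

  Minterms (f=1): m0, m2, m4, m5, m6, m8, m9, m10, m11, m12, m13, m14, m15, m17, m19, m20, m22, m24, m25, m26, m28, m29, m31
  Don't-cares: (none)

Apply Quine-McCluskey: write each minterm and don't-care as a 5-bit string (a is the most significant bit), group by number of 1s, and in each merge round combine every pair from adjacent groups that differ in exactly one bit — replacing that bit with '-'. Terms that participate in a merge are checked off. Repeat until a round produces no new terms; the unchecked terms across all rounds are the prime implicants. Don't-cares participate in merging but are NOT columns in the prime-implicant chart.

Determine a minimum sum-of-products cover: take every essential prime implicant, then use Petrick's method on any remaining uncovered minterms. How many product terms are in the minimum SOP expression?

Round 0: 00000✓ 00010✓ 00100✓ 00101✓ 00110✓ 01000✓ 01001✓ 01010✓ 01011✓ 01100✓ 01101✓ 01110✓ 01111✓ 10001✓ 10011✓ 10100✓ 10110✓ 11000✓ 11001✓ 11010✓ 11100✓ 11101✓ 11111✓
Round 1: -0100✓ -0110✓ -1000✓ -1001✓ -1010✓ -1100✓ -1101✓ -1111✓ 0-000✓ 0-010✓ 0-100✓ 0-101✓ 0-110✓ 00-00✓ 00-10✓ 000-0✓ 001-0✓ 0010-✓ 01-00✓ 01-01✓ 01-10✓ 01-11✓ 010-0✓ 010-1✓ 0100-✓ 0101-✓ 011-0✓ 011-1✓ 0110-✓ 0111-✓ 1-001 1-100✓ 100-1 101-0✓ 11-00✓ 11-01✓ 110-0✓ 1100-✓ 111-1✓ 1110-✓
Round 2: --100 -01-0 -1-00✓ -1-01✓ -10-0 -100-✓ -11-1 -110-✓ 0--00✓ 0--10✓ 0-0-0✓ 0-1-0✓ 0-10- 00--0✓ 01--0✓ 01--1✓ 01-0-✓ 01-1-✓ 010--✓ 011--✓ 11-0-✓
Round 3: -1-0- 0---0 01---
PIs = {--100, -01-0, -1-0-, -10-0, -11-1, 0---0, 0-10-, 01---, 1-001, 100-1}
Coverage chart:
  m0: 0---0 ←essential
  m2: 0---0 ←essential
  m4: --100,-01-0,0---0,0-10-
  m5: 0-10- ←essential
  m6: -01-0,0---0
  m8: -1-0-,-10-0,0---0,01---
  m9: -1-0-,01---
  m10: -10-0,0---0,01---
  m11: 01--- ←essential
  m12: --100,-1-0-,0---0,0-10-,01---
  m13: -1-0-,-11-1,0-10-,01---
  m14: 0---0,01---
  m15: -11-1,01---
  m17: 1-001,100-1
  m19: 100-1 ←essential
  m20: --100,-01-0
  m22: -01-0 ←essential
  m24: -1-0-,-10-0
  m25: -1-0-,1-001
  m26: -10-0 ←essential
  m28: --100,-1-0-
  m29: -1-0-,-11-1
  m31: -11-1 ←essential
Essential: -01-0, -10-0, -11-1, 0---0, 0-10-, 01---, 100-1
Petrick residual → -1-0-
Min cover (8 terms): b'ce' + bd' + bc'e' + bce + a'e' + a'cd' + a'b + ab'c'e

8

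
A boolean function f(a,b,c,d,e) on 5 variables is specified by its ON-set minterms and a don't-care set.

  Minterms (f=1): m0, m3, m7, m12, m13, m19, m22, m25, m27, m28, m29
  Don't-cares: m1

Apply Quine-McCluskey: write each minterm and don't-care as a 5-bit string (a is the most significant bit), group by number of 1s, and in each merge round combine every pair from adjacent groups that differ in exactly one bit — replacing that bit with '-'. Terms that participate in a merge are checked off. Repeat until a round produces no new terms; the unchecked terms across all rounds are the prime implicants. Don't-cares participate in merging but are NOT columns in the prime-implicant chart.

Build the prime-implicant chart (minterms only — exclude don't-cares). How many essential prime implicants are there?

4

[col 0] 00000*, 00001*, 00011*, 00111*, 01100*, 01101*, 10011*, 10110, 11001*, 11011*, 11100*, 11101*
[col 1] -0011, -1100*, -1101*, 00-11, 000-1, 0000-, 0110-*, 1-011, 11-01, 110-1, 1110-*
[col 2] -110-
Prime implicants: -0011, -110-, 00-11, 000-1, 0000-, 1-011, 10110, 11-01, 110-1
PI chart (minterm → PIs covering it):
  0 | 0000-  (sole → essential)
  3 | -0011,00-11,000-1
  7 | 00-11  (sole → essential)
  12 | -110-  (sole → essential)
  13 | -110-  (sole → essential)
  19 | -0011,1-011
  22 | 10110  (sole → essential)
  25 | 11-01,110-1
  27 | 1-011,110-1
  28 | -110-  (sole → essential)
  29 | -110-,11-01
Essential prime implicants: -110-, 00-11, 0000-, 10110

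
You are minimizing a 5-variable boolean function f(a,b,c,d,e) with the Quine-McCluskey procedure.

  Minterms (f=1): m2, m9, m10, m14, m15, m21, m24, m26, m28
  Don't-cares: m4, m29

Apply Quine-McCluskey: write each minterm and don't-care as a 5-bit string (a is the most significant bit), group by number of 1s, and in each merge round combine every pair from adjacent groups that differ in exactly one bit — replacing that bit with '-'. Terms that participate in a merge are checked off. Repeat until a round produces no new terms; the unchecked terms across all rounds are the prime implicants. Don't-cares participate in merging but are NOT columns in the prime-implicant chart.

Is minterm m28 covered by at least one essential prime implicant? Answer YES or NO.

size-2^0 implicants → 00010(✓)  00100  01001  01010(✓)  01110(✓)  01111(✓)  10101(✓)  11000(✓)  11010(✓)  11100(✓)  11101(✓)
size-2^1 implicants → -1010  0-010  01-10  0111-  1-101  11-00  110-0  1110-
Unchecked terms (primes): -1010, 0-010, 00100, 01-10, 01001, 0111-, 1-101, 11-00, 110-0, 1110-
Minterm coverage:
  m2 ⊆ 0-010 [E]
  m9 ⊆ 01001 [E]
  m10 ⊆ -1010,0-010,01-10
  m14 ⊆ 01-10,0111-
  m15 ⊆ 0111- [E]
  m21 ⊆ 1-101 [E]
  m24 ⊆ 11-00,110-0
  m26 ⊆ -1010,110-0
  m28 ⊆ 11-00,1110-
E = {0-010, 01001, 0111-, 1-101}

NO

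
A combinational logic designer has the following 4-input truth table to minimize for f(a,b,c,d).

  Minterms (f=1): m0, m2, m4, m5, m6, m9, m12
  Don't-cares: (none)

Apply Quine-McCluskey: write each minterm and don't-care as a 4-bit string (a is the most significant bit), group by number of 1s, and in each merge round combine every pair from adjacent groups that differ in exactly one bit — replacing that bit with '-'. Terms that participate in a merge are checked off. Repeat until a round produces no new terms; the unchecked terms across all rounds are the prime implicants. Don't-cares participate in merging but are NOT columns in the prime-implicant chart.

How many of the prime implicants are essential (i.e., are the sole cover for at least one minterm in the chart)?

size-2^0 implicants → 0000(✓)  0010(✓)  0100(✓)  0101(✓)  0110(✓)  1001  1100(✓)
size-2^1 implicants → -100  0-00(✓)  0-10(✓)  00-0(✓)  01-0(✓)  010-
size-2^2 implicants → 0--0
Unchecked terms (primes): -100, 0--0, 010-, 1001
Minterm coverage:
  m0 ⊆ 0--0 [E]
  m2 ⊆ 0--0 [E]
  m4 ⊆ -100,0--0,010-
  m5 ⊆ 010- [E]
  m6 ⊆ 0--0 [E]
  m9 ⊆ 1001 [E]
  m12 ⊆ -100 [E]
E = {-100, 0--0, 010-, 1001}

4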